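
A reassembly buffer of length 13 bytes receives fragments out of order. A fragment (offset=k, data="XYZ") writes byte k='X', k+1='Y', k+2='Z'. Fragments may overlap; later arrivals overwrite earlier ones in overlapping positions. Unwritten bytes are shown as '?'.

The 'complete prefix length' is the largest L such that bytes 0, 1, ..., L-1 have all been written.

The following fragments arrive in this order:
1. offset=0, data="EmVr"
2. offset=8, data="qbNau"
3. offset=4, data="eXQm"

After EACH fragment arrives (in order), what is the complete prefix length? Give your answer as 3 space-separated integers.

Fragment 1: offset=0 data="EmVr" -> buffer=EmVr????????? -> prefix_len=4
Fragment 2: offset=8 data="qbNau" -> buffer=EmVr????qbNau -> prefix_len=4
Fragment 3: offset=4 data="eXQm" -> buffer=EmVreXQmqbNau -> prefix_len=13

Answer: 4 4 13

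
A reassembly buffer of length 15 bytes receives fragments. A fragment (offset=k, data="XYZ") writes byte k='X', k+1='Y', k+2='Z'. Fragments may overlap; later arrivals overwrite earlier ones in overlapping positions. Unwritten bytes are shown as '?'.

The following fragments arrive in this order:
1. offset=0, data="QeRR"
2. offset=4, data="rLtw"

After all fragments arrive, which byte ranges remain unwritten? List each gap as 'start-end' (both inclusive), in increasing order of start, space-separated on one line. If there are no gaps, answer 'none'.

Answer: 8-14

Derivation:
Fragment 1: offset=0 len=4
Fragment 2: offset=4 len=4
Gaps: 8-14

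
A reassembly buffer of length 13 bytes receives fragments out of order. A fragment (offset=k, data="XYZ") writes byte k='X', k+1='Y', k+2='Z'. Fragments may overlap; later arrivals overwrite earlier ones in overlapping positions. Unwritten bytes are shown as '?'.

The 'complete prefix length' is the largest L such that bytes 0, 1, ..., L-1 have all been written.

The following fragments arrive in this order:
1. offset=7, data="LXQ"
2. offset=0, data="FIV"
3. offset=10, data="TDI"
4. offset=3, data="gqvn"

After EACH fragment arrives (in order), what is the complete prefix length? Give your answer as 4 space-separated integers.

Fragment 1: offset=7 data="LXQ" -> buffer=???????LXQ??? -> prefix_len=0
Fragment 2: offset=0 data="FIV" -> buffer=FIV????LXQ??? -> prefix_len=3
Fragment 3: offset=10 data="TDI" -> buffer=FIV????LXQTDI -> prefix_len=3
Fragment 4: offset=3 data="gqvn" -> buffer=FIVgqvnLXQTDI -> prefix_len=13

Answer: 0 3 3 13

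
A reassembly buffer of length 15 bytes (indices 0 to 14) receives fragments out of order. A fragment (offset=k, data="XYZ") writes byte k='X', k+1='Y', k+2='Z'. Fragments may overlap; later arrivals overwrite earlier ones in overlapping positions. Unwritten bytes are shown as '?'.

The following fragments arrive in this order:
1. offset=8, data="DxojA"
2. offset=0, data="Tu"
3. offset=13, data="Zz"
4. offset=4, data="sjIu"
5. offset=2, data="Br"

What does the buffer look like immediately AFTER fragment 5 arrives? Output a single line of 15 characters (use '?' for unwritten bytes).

Fragment 1: offset=8 data="DxojA" -> buffer=????????DxojA??
Fragment 2: offset=0 data="Tu" -> buffer=Tu??????DxojA??
Fragment 3: offset=13 data="Zz" -> buffer=Tu??????DxojAZz
Fragment 4: offset=4 data="sjIu" -> buffer=Tu??sjIuDxojAZz
Fragment 5: offset=2 data="Br" -> buffer=TuBrsjIuDxojAZz

Answer: TuBrsjIuDxojAZz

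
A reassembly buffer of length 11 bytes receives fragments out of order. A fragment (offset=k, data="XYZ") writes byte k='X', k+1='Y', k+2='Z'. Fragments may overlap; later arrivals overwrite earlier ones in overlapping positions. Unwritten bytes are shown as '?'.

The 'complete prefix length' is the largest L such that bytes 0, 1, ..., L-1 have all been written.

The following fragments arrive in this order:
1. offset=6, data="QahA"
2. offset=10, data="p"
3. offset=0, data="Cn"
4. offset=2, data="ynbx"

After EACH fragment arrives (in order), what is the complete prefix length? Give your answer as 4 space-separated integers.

Answer: 0 0 2 11

Derivation:
Fragment 1: offset=6 data="QahA" -> buffer=??????QahA? -> prefix_len=0
Fragment 2: offset=10 data="p" -> buffer=??????QahAp -> prefix_len=0
Fragment 3: offset=0 data="Cn" -> buffer=Cn????QahAp -> prefix_len=2
Fragment 4: offset=2 data="ynbx" -> buffer=CnynbxQahAp -> prefix_len=11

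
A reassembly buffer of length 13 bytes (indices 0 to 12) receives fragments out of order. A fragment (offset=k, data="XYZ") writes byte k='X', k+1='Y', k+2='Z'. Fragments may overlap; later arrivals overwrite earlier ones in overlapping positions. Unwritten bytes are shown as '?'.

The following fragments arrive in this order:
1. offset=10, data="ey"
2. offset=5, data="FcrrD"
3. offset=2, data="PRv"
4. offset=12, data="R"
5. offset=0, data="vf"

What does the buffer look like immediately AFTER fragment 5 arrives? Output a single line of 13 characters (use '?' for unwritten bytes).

Fragment 1: offset=10 data="ey" -> buffer=??????????ey?
Fragment 2: offset=5 data="FcrrD" -> buffer=?????FcrrDey?
Fragment 3: offset=2 data="PRv" -> buffer=??PRvFcrrDey?
Fragment 4: offset=12 data="R" -> buffer=??PRvFcrrDeyR
Fragment 5: offset=0 data="vf" -> buffer=vfPRvFcrrDeyR

Answer: vfPRvFcrrDeyR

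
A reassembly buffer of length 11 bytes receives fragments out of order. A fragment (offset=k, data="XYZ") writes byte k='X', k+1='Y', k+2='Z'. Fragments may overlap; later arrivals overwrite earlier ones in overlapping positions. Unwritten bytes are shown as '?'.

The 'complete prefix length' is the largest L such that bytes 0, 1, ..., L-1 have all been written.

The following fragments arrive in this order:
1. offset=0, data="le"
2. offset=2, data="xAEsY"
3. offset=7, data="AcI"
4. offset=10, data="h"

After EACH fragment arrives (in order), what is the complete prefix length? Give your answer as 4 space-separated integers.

Fragment 1: offset=0 data="le" -> buffer=le????????? -> prefix_len=2
Fragment 2: offset=2 data="xAEsY" -> buffer=lexAEsY???? -> prefix_len=7
Fragment 3: offset=7 data="AcI" -> buffer=lexAEsYAcI? -> prefix_len=10
Fragment 4: offset=10 data="h" -> buffer=lexAEsYAcIh -> prefix_len=11

Answer: 2 7 10 11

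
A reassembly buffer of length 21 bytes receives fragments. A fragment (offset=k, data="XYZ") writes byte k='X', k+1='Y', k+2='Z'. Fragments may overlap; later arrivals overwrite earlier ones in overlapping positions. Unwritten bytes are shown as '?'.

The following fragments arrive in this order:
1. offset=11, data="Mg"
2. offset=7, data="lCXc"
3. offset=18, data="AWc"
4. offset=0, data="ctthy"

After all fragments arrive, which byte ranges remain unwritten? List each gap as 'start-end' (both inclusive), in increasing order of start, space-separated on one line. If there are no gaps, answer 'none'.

Fragment 1: offset=11 len=2
Fragment 2: offset=7 len=4
Fragment 3: offset=18 len=3
Fragment 4: offset=0 len=5
Gaps: 5-6 13-17

Answer: 5-6 13-17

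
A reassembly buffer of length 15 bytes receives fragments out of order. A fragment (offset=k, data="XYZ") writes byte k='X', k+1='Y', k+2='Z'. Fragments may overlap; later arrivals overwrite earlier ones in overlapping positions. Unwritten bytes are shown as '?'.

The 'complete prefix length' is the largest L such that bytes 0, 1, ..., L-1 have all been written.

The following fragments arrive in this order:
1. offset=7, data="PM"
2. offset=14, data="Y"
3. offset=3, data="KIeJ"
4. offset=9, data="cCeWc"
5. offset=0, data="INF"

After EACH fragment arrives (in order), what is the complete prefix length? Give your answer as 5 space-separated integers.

Fragment 1: offset=7 data="PM" -> buffer=???????PM?????? -> prefix_len=0
Fragment 2: offset=14 data="Y" -> buffer=???????PM?????Y -> prefix_len=0
Fragment 3: offset=3 data="KIeJ" -> buffer=???KIeJPM?????Y -> prefix_len=0
Fragment 4: offset=9 data="cCeWc" -> buffer=???KIeJPMcCeWcY -> prefix_len=0
Fragment 5: offset=0 data="INF" -> buffer=INFKIeJPMcCeWcY -> prefix_len=15

Answer: 0 0 0 0 15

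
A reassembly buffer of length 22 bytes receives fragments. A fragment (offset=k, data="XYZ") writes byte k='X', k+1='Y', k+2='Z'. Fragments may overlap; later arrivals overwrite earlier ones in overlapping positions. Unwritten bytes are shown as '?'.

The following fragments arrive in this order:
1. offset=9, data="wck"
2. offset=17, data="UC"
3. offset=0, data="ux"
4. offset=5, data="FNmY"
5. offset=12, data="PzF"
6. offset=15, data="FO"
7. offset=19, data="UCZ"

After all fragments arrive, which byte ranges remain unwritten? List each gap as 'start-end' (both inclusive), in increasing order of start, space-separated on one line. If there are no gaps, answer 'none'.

Fragment 1: offset=9 len=3
Fragment 2: offset=17 len=2
Fragment 3: offset=0 len=2
Fragment 4: offset=5 len=4
Fragment 5: offset=12 len=3
Fragment 6: offset=15 len=2
Fragment 7: offset=19 len=3
Gaps: 2-4

Answer: 2-4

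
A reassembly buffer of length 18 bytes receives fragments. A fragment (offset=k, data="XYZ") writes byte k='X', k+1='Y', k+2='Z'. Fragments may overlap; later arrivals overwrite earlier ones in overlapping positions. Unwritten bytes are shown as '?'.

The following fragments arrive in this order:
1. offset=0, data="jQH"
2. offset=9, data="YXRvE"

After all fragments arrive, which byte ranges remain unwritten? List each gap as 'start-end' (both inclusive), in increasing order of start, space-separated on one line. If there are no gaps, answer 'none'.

Answer: 3-8 14-17

Derivation:
Fragment 1: offset=0 len=3
Fragment 2: offset=9 len=5
Gaps: 3-8 14-17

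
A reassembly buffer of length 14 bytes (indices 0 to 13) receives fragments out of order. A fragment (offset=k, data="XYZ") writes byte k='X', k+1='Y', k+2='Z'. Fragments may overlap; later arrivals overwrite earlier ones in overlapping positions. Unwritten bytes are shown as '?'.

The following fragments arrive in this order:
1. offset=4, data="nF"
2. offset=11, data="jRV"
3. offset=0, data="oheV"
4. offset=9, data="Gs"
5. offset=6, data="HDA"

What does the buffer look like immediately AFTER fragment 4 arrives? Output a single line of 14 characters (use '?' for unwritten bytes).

Answer: oheVnF???GsjRV

Derivation:
Fragment 1: offset=4 data="nF" -> buffer=????nF????????
Fragment 2: offset=11 data="jRV" -> buffer=????nF?????jRV
Fragment 3: offset=0 data="oheV" -> buffer=oheVnF?????jRV
Fragment 4: offset=9 data="Gs" -> buffer=oheVnF???GsjRV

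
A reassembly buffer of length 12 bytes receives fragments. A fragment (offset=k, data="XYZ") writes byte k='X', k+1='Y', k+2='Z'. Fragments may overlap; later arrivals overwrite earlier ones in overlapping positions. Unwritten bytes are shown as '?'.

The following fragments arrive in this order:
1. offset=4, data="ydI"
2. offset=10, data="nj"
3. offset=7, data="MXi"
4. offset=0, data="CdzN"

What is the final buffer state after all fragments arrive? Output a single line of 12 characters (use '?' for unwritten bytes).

Answer: CdzNydIMXinj

Derivation:
Fragment 1: offset=4 data="ydI" -> buffer=????ydI?????
Fragment 2: offset=10 data="nj" -> buffer=????ydI???nj
Fragment 3: offset=7 data="MXi" -> buffer=????ydIMXinj
Fragment 4: offset=0 data="CdzN" -> buffer=CdzNydIMXinj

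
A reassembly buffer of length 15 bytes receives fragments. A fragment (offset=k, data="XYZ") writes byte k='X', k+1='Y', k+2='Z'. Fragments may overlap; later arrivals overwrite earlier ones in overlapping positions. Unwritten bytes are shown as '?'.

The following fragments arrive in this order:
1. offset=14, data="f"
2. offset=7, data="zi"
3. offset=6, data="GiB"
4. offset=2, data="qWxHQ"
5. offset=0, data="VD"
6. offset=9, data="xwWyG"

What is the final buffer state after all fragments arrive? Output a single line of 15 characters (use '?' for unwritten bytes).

Fragment 1: offset=14 data="f" -> buffer=??????????????f
Fragment 2: offset=7 data="zi" -> buffer=???????zi?????f
Fragment 3: offset=6 data="GiB" -> buffer=??????GiB?????f
Fragment 4: offset=2 data="qWxHQ" -> buffer=??qWxHQiB?????f
Fragment 5: offset=0 data="VD" -> buffer=VDqWxHQiB?????f
Fragment 6: offset=9 data="xwWyG" -> buffer=VDqWxHQiBxwWyGf

Answer: VDqWxHQiBxwWyGf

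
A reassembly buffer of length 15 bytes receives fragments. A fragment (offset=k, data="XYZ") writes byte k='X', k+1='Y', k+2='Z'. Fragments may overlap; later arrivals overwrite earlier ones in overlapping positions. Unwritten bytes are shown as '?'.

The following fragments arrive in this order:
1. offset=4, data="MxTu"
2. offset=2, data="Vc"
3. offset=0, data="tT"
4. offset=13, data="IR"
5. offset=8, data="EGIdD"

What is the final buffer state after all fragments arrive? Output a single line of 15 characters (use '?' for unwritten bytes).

Answer: tTVcMxTuEGIdDIR

Derivation:
Fragment 1: offset=4 data="MxTu" -> buffer=????MxTu???????
Fragment 2: offset=2 data="Vc" -> buffer=??VcMxTu???????
Fragment 3: offset=0 data="tT" -> buffer=tTVcMxTu???????
Fragment 4: offset=13 data="IR" -> buffer=tTVcMxTu?????IR
Fragment 5: offset=8 data="EGIdD" -> buffer=tTVcMxTuEGIdDIR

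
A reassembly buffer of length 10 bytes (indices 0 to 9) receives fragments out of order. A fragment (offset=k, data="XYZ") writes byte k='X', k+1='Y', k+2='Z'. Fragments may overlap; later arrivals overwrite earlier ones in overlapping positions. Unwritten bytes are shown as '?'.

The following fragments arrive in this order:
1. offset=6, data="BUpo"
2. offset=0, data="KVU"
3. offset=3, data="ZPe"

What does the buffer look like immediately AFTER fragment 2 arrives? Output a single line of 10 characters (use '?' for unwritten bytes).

Answer: KVU???BUpo

Derivation:
Fragment 1: offset=6 data="BUpo" -> buffer=??????BUpo
Fragment 2: offset=0 data="KVU" -> buffer=KVU???BUpo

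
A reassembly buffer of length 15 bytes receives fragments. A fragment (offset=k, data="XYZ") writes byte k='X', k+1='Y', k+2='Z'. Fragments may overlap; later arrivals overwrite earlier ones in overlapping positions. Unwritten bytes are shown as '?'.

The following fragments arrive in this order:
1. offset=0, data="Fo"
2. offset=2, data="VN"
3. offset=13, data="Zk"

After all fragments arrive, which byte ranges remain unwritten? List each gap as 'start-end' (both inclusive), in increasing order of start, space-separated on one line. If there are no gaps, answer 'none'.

Fragment 1: offset=0 len=2
Fragment 2: offset=2 len=2
Fragment 3: offset=13 len=2
Gaps: 4-12

Answer: 4-12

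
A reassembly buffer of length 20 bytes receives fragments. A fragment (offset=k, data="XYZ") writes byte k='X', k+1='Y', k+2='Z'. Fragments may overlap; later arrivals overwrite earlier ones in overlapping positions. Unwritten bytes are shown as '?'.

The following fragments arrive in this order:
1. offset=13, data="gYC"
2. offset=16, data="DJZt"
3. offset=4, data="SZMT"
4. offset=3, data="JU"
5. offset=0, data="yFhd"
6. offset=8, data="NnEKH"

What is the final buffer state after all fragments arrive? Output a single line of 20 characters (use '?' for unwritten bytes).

Answer: yFhdUZMTNnEKHgYCDJZt

Derivation:
Fragment 1: offset=13 data="gYC" -> buffer=?????????????gYC????
Fragment 2: offset=16 data="DJZt" -> buffer=?????????????gYCDJZt
Fragment 3: offset=4 data="SZMT" -> buffer=????SZMT?????gYCDJZt
Fragment 4: offset=3 data="JU" -> buffer=???JUZMT?????gYCDJZt
Fragment 5: offset=0 data="yFhd" -> buffer=yFhdUZMT?????gYCDJZt
Fragment 6: offset=8 data="NnEKH" -> buffer=yFhdUZMTNnEKHgYCDJZt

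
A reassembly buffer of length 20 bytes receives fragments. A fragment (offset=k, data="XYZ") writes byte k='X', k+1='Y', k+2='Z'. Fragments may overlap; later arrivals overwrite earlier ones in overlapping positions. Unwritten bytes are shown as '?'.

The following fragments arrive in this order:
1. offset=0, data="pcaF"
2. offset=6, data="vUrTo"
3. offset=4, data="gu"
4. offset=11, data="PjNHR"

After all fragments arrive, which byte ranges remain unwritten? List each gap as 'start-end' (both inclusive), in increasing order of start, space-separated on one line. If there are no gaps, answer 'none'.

Answer: 16-19

Derivation:
Fragment 1: offset=0 len=4
Fragment 2: offset=6 len=5
Fragment 3: offset=4 len=2
Fragment 4: offset=11 len=5
Gaps: 16-19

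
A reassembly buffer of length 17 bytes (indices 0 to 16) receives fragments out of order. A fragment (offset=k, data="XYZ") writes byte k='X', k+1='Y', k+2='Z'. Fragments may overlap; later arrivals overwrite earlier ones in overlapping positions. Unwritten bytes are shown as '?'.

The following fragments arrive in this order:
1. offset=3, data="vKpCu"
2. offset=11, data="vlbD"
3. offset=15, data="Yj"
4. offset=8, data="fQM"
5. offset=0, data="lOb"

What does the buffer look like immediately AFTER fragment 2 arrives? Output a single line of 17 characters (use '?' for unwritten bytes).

Answer: ???vKpCu???vlbD??

Derivation:
Fragment 1: offset=3 data="vKpCu" -> buffer=???vKpCu?????????
Fragment 2: offset=11 data="vlbD" -> buffer=???vKpCu???vlbD??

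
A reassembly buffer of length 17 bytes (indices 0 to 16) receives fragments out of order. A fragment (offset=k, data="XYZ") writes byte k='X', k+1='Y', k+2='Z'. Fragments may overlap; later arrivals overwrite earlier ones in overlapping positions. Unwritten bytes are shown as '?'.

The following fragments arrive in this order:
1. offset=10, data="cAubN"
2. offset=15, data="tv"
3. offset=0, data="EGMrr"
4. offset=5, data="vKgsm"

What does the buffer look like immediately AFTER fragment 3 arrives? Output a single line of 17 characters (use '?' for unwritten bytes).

Answer: EGMrr?????cAubNtv

Derivation:
Fragment 1: offset=10 data="cAubN" -> buffer=??????????cAubN??
Fragment 2: offset=15 data="tv" -> buffer=??????????cAubNtv
Fragment 3: offset=0 data="EGMrr" -> buffer=EGMrr?????cAubNtv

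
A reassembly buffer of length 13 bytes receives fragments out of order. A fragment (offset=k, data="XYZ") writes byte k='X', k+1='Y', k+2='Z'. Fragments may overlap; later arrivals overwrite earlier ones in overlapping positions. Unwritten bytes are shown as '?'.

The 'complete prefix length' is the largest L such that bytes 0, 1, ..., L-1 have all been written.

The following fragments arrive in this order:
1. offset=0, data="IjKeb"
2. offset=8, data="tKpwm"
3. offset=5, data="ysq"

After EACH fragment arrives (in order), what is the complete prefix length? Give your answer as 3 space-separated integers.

Fragment 1: offset=0 data="IjKeb" -> buffer=IjKeb???????? -> prefix_len=5
Fragment 2: offset=8 data="tKpwm" -> buffer=IjKeb???tKpwm -> prefix_len=5
Fragment 3: offset=5 data="ysq" -> buffer=IjKebysqtKpwm -> prefix_len=13

Answer: 5 5 13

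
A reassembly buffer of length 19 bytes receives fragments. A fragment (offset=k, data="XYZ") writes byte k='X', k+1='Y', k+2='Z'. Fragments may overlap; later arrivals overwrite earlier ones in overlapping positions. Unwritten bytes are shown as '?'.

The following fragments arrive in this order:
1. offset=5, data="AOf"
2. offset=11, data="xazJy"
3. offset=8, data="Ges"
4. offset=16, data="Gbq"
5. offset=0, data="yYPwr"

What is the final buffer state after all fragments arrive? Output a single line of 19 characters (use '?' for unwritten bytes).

Answer: yYPwrAOfGesxazJyGbq

Derivation:
Fragment 1: offset=5 data="AOf" -> buffer=?????AOf???????????
Fragment 2: offset=11 data="xazJy" -> buffer=?????AOf???xazJy???
Fragment 3: offset=8 data="Ges" -> buffer=?????AOfGesxazJy???
Fragment 4: offset=16 data="Gbq" -> buffer=?????AOfGesxazJyGbq
Fragment 5: offset=0 data="yYPwr" -> buffer=yYPwrAOfGesxazJyGbq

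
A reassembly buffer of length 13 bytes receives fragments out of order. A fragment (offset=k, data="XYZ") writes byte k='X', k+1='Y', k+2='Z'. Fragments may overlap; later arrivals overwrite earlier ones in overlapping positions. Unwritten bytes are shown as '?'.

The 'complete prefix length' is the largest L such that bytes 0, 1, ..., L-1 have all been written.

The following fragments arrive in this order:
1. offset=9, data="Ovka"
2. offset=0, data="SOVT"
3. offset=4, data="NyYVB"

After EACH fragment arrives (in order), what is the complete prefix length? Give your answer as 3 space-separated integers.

Fragment 1: offset=9 data="Ovka" -> buffer=?????????Ovka -> prefix_len=0
Fragment 2: offset=0 data="SOVT" -> buffer=SOVT?????Ovka -> prefix_len=4
Fragment 3: offset=4 data="NyYVB" -> buffer=SOVTNyYVBOvka -> prefix_len=13

Answer: 0 4 13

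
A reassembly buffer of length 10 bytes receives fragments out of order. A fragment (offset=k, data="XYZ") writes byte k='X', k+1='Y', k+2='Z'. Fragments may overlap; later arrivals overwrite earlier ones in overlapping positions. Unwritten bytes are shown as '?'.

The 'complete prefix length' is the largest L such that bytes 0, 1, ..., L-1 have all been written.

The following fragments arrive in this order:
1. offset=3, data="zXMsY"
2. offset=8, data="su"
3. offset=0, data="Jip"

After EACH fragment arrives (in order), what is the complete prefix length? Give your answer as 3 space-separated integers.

Answer: 0 0 10

Derivation:
Fragment 1: offset=3 data="zXMsY" -> buffer=???zXMsY?? -> prefix_len=0
Fragment 2: offset=8 data="su" -> buffer=???zXMsYsu -> prefix_len=0
Fragment 3: offset=0 data="Jip" -> buffer=JipzXMsYsu -> prefix_len=10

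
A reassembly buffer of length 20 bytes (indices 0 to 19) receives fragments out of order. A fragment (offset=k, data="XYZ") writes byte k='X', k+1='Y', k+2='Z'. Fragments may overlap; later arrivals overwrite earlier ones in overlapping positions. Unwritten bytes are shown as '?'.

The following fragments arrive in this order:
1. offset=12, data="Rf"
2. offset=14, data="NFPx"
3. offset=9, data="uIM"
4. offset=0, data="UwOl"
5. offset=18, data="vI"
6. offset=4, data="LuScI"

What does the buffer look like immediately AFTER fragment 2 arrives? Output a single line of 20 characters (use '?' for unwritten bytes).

Fragment 1: offset=12 data="Rf" -> buffer=????????????Rf??????
Fragment 2: offset=14 data="NFPx" -> buffer=????????????RfNFPx??

Answer: ????????????RfNFPx??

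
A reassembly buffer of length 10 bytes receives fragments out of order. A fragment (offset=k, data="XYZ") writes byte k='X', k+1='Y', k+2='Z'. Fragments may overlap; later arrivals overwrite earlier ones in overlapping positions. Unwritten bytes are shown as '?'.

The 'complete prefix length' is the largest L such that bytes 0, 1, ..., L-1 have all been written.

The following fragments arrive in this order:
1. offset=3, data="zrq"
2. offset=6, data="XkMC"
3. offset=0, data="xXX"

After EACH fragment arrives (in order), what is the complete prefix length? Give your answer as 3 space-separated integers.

Fragment 1: offset=3 data="zrq" -> buffer=???zrq???? -> prefix_len=0
Fragment 2: offset=6 data="XkMC" -> buffer=???zrqXkMC -> prefix_len=0
Fragment 3: offset=0 data="xXX" -> buffer=xXXzrqXkMC -> prefix_len=10

Answer: 0 0 10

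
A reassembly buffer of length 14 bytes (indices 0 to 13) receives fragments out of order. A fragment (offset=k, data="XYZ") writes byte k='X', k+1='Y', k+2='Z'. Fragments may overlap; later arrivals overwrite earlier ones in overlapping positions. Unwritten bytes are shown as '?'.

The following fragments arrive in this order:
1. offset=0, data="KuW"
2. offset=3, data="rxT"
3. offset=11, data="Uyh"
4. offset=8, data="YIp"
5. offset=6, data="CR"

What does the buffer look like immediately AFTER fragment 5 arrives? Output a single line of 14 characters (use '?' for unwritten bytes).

Answer: KuWrxTCRYIpUyh

Derivation:
Fragment 1: offset=0 data="KuW" -> buffer=KuW???????????
Fragment 2: offset=3 data="rxT" -> buffer=KuWrxT????????
Fragment 3: offset=11 data="Uyh" -> buffer=KuWrxT?????Uyh
Fragment 4: offset=8 data="YIp" -> buffer=KuWrxT??YIpUyh
Fragment 5: offset=6 data="CR" -> buffer=KuWrxTCRYIpUyh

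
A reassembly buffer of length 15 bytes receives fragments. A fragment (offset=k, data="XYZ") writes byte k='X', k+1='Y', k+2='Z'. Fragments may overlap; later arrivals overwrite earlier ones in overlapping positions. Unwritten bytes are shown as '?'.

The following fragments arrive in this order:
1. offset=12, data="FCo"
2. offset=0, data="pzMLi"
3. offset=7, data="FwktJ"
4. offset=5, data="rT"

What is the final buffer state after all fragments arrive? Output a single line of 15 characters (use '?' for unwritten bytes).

Answer: pzMLirTFwktJFCo

Derivation:
Fragment 1: offset=12 data="FCo" -> buffer=????????????FCo
Fragment 2: offset=0 data="pzMLi" -> buffer=pzMLi???????FCo
Fragment 3: offset=7 data="FwktJ" -> buffer=pzMLi??FwktJFCo
Fragment 4: offset=5 data="rT" -> buffer=pzMLirTFwktJFCo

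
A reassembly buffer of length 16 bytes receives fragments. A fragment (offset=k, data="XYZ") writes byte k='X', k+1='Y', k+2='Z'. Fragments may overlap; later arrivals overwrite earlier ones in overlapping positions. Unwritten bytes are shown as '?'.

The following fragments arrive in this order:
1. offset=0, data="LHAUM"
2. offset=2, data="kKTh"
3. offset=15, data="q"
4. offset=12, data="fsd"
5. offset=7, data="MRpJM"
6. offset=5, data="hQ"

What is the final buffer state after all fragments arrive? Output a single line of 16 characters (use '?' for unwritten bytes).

Answer: LHkKThQMRpJMfsdq

Derivation:
Fragment 1: offset=0 data="LHAUM" -> buffer=LHAUM???????????
Fragment 2: offset=2 data="kKTh" -> buffer=LHkKTh??????????
Fragment 3: offset=15 data="q" -> buffer=LHkKTh?????????q
Fragment 4: offset=12 data="fsd" -> buffer=LHkKTh??????fsdq
Fragment 5: offset=7 data="MRpJM" -> buffer=LHkKTh?MRpJMfsdq
Fragment 6: offset=5 data="hQ" -> buffer=LHkKThQMRpJMfsdq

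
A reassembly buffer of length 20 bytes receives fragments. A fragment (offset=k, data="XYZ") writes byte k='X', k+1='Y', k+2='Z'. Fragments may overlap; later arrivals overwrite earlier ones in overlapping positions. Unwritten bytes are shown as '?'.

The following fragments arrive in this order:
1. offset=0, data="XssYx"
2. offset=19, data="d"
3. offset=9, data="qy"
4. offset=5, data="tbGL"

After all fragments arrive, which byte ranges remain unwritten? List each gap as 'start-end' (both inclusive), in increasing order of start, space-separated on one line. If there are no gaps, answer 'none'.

Fragment 1: offset=0 len=5
Fragment 2: offset=19 len=1
Fragment 3: offset=9 len=2
Fragment 4: offset=5 len=4
Gaps: 11-18

Answer: 11-18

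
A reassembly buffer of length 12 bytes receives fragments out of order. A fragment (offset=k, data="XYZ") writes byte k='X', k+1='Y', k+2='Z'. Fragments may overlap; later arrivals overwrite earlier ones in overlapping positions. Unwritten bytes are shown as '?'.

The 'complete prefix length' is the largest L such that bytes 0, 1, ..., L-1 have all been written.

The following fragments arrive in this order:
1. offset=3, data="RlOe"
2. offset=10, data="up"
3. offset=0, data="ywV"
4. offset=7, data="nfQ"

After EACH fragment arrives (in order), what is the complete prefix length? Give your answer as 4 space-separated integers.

Answer: 0 0 7 12

Derivation:
Fragment 1: offset=3 data="RlOe" -> buffer=???RlOe????? -> prefix_len=0
Fragment 2: offset=10 data="up" -> buffer=???RlOe???up -> prefix_len=0
Fragment 3: offset=0 data="ywV" -> buffer=ywVRlOe???up -> prefix_len=7
Fragment 4: offset=7 data="nfQ" -> buffer=ywVRlOenfQup -> prefix_len=12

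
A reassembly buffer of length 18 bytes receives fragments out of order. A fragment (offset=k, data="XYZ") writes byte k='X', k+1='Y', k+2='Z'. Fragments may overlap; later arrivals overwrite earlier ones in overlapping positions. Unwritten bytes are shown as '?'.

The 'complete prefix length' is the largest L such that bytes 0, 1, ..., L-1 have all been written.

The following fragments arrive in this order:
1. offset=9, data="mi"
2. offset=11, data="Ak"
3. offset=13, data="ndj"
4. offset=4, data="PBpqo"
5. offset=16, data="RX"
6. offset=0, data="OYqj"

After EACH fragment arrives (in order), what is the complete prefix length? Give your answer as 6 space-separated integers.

Answer: 0 0 0 0 0 18

Derivation:
Fragment 1: offset=9 data="mi" -> buffer=?????????mi??????? -> prefix_len=0
Fragment 2: offset=11 data="Ak" -> buffer=?????????miAk????? -> prefix_len=0
Fragment 3: offset=13 data="ndj" -> buffer=?????????miAkndj?? -> prefix_len=0
Fragment 4: offset=4 data="PBpqo" -> buffer=????PBpqomiAkndj?? -> prefix_len=0
Fragment 5: offset=16 data="RX" -> buffer=????PBpqomiAkndjRX -> prefix_len=0
Fragment 6: offset=0 data="OYqj" -> buffer=OYqjPBpqomiAkndjRX -> prefix_len=18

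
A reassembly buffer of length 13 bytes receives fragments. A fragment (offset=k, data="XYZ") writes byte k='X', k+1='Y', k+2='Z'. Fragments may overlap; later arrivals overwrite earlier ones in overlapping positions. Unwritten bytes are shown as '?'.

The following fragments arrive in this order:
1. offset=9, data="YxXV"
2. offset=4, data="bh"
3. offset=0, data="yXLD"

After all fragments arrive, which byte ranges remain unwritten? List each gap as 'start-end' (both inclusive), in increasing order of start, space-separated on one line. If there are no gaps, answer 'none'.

Answer: 6-8

Derivation:
Fragment 1: offset=9 len=4
Fragment 2: offset=4 len=2
Fragment 3: offset=0 len=4
Gaps: 6-8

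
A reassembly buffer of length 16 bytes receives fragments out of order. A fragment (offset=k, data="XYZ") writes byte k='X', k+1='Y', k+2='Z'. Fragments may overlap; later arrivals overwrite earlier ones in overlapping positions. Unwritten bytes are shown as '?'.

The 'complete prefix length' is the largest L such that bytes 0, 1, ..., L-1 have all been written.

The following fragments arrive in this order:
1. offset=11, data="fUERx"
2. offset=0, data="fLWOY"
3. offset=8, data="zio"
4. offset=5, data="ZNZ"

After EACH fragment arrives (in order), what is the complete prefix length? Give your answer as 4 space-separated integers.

Fragment 1: offset=11 data="fUERx" -> buffer=???????????fUERx -> prefix_len=0
Fragment 2: offset=0 data="fLWOY" -> buffer=fLWOY??????fUERx -> prefix_len=5
Fragment 3: offset=8 data="zio" -> buffer=fLWOY???ziofUERx -> prefix_len=5
Fragment 4: offset=5 data="ZNZ" -> buffer=fLWOYZNZziofUERx -> prefix_len=16

Answer: 0 5 5 16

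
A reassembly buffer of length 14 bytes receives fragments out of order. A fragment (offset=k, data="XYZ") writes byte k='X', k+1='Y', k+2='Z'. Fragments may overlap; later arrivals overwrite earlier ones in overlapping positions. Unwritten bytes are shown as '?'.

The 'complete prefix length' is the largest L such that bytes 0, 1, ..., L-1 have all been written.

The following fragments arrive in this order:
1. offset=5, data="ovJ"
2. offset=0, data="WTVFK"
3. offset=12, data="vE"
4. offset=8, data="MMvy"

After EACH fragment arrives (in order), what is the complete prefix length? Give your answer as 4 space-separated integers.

Answer: 0 8 8 14

Derivation:
Fragment 1: offset=5 data="ovJ" -> buffer=?????ovJ?????? -> prefix_len=0
Fragment 2: offset=0 data="WTVFK" -> buffer=WTVFKovJ?????? -> prefix_len=8
Fragment 3: offset=12 data="vE" -> buffer=WTVFKovJ????vE -> prefix_len=8
Fragment 4: offset=8 data="MMvy" -> buffer=WTVFKovJMMvyvE -> prefix_len=14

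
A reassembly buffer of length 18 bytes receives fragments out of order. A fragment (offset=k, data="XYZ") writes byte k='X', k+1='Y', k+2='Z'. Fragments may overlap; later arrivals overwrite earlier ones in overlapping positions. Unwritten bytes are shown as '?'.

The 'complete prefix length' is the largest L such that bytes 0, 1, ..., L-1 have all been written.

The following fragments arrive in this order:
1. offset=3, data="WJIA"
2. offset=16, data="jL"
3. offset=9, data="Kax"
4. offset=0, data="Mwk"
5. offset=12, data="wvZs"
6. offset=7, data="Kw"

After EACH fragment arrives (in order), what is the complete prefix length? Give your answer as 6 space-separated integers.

Fragment 1: offset=3 data="WJIA" -> buffer=???WJIA??????????? -> prefix_len=0
Fragment 2: offset=16 data="jL" -> buffer=???WJIA?????????jL -> prefix_len=0
Fragment 3: offset=9 data="Kax" -> buffer=???WJIA??Kax????jL -> prefix_len=0
Fragment 4: offset=0 data="Mwk" -> buffer=MwkWJIA??Kax????jL -> prefix_len=7
Fragment 5: offset=12 data="wvZs" -> buffer=MwkWJIA??KaxwvZsjL -> prefix_len=7
Fragment 6: offset=7 data="Kw" -> buffer=MwkWJIAKwKaxwvZsjL -> prefix_len=18

Answer: 0 0 0 7 7 18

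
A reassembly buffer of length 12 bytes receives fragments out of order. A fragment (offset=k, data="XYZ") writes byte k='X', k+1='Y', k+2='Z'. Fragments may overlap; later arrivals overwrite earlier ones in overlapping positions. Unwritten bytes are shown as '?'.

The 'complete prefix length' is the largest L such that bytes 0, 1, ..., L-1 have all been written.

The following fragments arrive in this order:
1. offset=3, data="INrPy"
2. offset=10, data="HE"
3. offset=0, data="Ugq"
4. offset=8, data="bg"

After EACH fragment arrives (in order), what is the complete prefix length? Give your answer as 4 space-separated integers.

Fragment 1: offset=3 data="INrPy" -> buffer=???INrPy???? -> prefix_len=0
Fragment 2: offset=10 data="HE" -> buffer=???INrPy??HE -> prefix_len=0
Fragment 3: offset=0 data="Ugq" -> buffer=UgqINrPy??HE -> prefix_len=8
Fragment 4: offset=8 data="bg" -> buffer=UgqINrPybgHE -> prefix_len=12

Answer: 0 0 8 12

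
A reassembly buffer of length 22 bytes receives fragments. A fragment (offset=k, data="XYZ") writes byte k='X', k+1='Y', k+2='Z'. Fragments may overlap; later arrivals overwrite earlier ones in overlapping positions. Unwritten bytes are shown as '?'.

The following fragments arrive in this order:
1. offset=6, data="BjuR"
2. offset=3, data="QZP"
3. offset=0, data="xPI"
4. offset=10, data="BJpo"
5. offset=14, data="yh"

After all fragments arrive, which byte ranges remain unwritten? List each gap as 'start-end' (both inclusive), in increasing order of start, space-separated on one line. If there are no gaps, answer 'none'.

Fragment 1: offset=6 len=4
Fragment 2: offset=3 len=3
Fragment 3: offset=0 len=3
Fragment 4: offset=10 len=4
Fragment 5: offset=14 len=2
Gaps: 16-21

Answer: 16-21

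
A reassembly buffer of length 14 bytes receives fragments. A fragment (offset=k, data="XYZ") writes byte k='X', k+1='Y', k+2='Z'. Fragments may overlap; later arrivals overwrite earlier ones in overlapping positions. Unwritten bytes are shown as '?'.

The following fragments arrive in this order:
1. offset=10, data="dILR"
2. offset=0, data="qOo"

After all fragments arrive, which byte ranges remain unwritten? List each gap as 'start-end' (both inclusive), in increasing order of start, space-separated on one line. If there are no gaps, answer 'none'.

Answer: 3-9

Derivation:
Fragment 1: offset=10 len=4
Fragment 2: offset=0 len=3
Gaps: 3-9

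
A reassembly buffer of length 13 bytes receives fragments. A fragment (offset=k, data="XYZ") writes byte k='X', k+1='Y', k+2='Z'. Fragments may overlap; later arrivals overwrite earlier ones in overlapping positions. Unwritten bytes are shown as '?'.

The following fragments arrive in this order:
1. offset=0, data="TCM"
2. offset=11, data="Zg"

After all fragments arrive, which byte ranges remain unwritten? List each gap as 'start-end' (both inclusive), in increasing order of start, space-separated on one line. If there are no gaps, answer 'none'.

Fragment 1: offset=0 len=3
Fragment 2: offset=11 len=2
Gaps: 3-10

Answer: 3-10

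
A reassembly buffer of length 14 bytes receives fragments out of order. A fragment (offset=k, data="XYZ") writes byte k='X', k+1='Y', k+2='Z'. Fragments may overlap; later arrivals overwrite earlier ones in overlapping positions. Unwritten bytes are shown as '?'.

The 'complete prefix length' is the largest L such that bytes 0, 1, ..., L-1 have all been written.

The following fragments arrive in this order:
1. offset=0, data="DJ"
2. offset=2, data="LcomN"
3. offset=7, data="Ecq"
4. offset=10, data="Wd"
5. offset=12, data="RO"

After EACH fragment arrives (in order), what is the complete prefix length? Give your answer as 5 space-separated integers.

Fragment 1: offset=0 data="DJ" -> buffer=DJ???????????? -> prefix_len=2
Fragment 2: offset=2 data="LcomN" -> buffer=DJLcomN??????? -> prefix_len=7
Fragment 3: offset=7 data="Ecq" -> buffer=DJLcomNEcq???? -> prefix_len=10
Fragment 4: offset=10 data="Wd" -> buffer=DJLcomNEcqWd?? -> prefix_len=12
Fragment 5: offset=12 data="RO" -> buffer=DJLcomNEcqWdRO -> prefix_len=14

Answer: 2 7 10 12 14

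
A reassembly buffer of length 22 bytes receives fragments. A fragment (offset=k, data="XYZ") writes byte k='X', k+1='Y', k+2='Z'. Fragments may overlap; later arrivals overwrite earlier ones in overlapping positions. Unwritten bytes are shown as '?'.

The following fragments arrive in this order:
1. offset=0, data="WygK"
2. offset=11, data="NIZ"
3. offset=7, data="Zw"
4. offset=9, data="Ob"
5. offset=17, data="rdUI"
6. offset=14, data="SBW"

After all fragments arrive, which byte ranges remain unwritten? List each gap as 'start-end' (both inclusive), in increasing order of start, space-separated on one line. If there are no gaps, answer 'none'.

Fragment 1: offset=0 len=4
Fragment 2: offset=11 len=3
Fragment 3: offset=7 len=2
Fragment 4: offset=9 len=2
Fragment 5: offset=17 len=4
Fragment 6: offset=14 len=3
Gaps: 4-6 21-21

Answer: 4-6 21-21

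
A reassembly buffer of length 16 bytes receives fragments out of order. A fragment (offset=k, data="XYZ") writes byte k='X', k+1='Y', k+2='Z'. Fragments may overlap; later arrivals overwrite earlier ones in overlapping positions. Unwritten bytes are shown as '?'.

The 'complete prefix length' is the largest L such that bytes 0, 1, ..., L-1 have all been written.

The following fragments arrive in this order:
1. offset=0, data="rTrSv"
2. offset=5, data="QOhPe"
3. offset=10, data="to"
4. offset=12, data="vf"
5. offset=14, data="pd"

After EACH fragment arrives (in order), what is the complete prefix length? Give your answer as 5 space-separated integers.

Fragment 1: offset=0 data="rTrSv" -> buffer=rTrSv??????????? -> prefix_len=5
Fragment 2: offset=5 data="QOhPe" -> buffer=rTrSvQOhPe?????? -> prefix_len=10
Fragment 3: offset=10 data="to" -> buffer=rTrSvQOhPeto???? -> prefix_len=12
Fragment 4: offset=12 data="vf" -> buffer=rTrSvQOhPetovf?? -> prefix_len=14
Fragment 5: offset=14 data="pd" -> buffer=rTrSvQOhPetovfpd -> prefix_len=16

Answer: 5 10 12 14 16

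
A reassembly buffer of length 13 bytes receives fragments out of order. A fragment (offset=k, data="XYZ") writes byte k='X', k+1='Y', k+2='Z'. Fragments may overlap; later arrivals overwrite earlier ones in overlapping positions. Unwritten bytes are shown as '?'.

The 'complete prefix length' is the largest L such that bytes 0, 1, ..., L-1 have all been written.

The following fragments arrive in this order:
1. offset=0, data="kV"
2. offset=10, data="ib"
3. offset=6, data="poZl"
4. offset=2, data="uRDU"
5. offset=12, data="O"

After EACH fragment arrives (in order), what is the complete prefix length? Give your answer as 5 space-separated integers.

Fragment 1: offset=0 data="kV" -> buffer=kV??????????? -> prefix_len=2
Fragment 2: offset=10 data="ib" -> buffer=kV????????ib? -> prefix_len=2
Fragment 3: offset=6 data="poZl" -> buffer=kV????poZlib? -> prefix_len=2
Fragment 4: offset=2 data="uRDU" -> buffer=kVuRDUpoZlib? -> prefix_len=12
Fragment 5: offset=12 data="O" -> buffer=kVuRDUpoZlibO -> prefix_len=13

Answer: 2 2 2 12 13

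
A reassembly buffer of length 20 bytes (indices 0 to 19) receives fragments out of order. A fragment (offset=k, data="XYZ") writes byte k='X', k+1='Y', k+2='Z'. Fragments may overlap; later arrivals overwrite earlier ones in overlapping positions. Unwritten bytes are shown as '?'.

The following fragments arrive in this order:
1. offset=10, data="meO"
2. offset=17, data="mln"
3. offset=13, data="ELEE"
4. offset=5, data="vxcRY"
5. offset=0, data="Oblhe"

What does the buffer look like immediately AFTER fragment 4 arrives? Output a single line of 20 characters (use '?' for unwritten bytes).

Fragment 1: offset=10 data="meO" -> buffer=??????????meO???????
Fragment 2: offset=17 data="mln" -> buffer=??????????meO????mln
Fragment 3: offset=13 data="ELEE" -> buffer=??????????meOELEEmln
Fragment 4: offset=5 data="vxcRY" -> buffer=?????vxcRYmeOELEEmln

Answer: ?????vxcRYmeOELEEmln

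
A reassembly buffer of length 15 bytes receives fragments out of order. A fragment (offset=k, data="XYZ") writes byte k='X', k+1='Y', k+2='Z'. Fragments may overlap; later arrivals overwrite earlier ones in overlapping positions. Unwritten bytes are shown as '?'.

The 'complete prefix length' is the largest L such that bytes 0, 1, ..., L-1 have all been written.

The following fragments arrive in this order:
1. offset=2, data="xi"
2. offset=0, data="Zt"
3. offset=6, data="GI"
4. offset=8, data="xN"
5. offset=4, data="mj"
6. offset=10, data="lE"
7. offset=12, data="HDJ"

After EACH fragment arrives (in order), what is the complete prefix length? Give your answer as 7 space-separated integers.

Fragment 1: offset=2 data="xi" -> buffer=??xi??????????? -> prefix_len=0
Fragment 2: offset=0 data="Zt" -> buffer=Ztxi??????????? -> prefix_len=4
Fragment 3: offset=6 data="GI" -> buffer=Ztxi??GI??????? -> prefix_len=4
Fragment 4: offset=8 data="xN" -> buffer=Ztxi??GIxN????? -> prefix_len=4
Fragment 5: offset=4 data="mj" -> buffer=ZtximjGIxN????? -> prefix_len=10
Fragment 6: offset=10 data="lE" -> buffer=ZtximjGIxNlE??? -> prefix_len=12
Fragment 7: offset=12 data="HDJ" -> buffer=ZtximjGIxNlEHDJ -> prefix_len=15

Answer: 0 4 4 4 10 12 15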